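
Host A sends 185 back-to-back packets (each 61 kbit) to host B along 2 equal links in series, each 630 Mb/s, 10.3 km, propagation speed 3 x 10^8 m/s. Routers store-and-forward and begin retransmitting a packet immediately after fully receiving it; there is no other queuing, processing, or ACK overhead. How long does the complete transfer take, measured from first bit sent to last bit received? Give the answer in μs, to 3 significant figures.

18100 μs

Per-hop transmission t_tx = L/R = 61000/630000000 = 96.8254 μs.
Per-hop propagation t_prop = 10300/300000000 = 34.3333 μs.
Pipeline fill: first packet needs 2·t_tx to clear all hops; remaining 184 packets each add one t_tx.
Total = (2+185-1)·t_tx + 2·t_prop = 186·96.8254 + 2·34.3333 = 18100 μs.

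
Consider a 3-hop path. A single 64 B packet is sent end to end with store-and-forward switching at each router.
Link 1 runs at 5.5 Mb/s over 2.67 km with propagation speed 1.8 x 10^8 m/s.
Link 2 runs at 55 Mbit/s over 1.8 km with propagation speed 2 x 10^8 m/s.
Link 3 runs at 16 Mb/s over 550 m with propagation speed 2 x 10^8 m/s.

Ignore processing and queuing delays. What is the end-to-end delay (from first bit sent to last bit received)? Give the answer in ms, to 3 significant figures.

0.161 ms

L = 64 × 8 = 512 bits.
Transmission delays (L/R per hop): 0.0930909, 0.00930909, 0.032 ms; sum = 0.1344 ms.
Propagation delays (d/s per hop): 0.0148333, 0.009, 0.00275 ms; sum = 0.0265833 ms.
End-to-end = 0.161 ms.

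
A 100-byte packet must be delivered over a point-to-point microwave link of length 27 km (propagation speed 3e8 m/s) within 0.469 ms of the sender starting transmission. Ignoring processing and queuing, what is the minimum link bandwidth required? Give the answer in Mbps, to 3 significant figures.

2.11 Mbps

L = 800 bits.
Propagation delay = 27000 / 300000000 = 0.09 ms.
Transmission budget = 0.469 − 0.09 = 0.379 ms.
R ≥ L / t_tx = 800 bits / 0.000379 s = 2.11 Mbps.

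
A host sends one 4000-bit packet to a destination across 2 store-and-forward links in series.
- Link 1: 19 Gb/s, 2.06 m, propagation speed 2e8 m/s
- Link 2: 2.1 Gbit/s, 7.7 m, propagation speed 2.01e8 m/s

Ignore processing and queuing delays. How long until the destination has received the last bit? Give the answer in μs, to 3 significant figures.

Transmission delays (L/R per hop): 0.210526, 1.90476 μs; sum = 2.11529 μs.
Propagation delays (d/s per hop): 0.0103, 0.0383085 μs; sum = 0.0486085 μs.
End-to-end = 2.16 μs.

2.16 μs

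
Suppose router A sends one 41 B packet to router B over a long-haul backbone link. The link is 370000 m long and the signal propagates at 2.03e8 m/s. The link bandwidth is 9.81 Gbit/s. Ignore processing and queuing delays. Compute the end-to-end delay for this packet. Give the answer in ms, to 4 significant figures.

1.823 ms

L = 41 × 8 = 328 bits.
Transmission delay = L/R = 328 / 9810000000 = 3.34353e-05 ms.
Propagation delay = d/s = 370000 m / 2.03e+08 m/s = 1.82266 ms.
Total = 1.823 ms.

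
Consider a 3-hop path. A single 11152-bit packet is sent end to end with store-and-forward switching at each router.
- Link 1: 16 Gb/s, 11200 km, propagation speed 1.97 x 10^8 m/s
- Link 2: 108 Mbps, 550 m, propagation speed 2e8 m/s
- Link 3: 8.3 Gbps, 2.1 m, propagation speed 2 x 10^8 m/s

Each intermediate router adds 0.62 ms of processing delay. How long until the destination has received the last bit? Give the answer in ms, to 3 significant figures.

Transmission delays (L/R per hop): 0.000697, 0.103259, 0.00134361 ms; sum = 0.1053 ms.
Propagation delays (d/s per hop): 56.8528, 0.00275, 1.05e-05 ms; sum = 56.8556 ms.
Processing at 2 router(s): 2 × 0.62 ms = 1.24 ms.
End-to-end = 58.2 ms.

58.2 ms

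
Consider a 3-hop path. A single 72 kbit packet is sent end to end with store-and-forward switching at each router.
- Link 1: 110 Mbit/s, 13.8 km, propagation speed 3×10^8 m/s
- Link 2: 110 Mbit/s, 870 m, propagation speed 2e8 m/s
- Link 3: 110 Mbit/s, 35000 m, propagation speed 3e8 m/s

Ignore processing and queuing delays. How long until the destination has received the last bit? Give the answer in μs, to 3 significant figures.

L = 72000 bits.
Transmission delay per hop = L/R = 72000/110000000 = 654.545 μs; 3 hops → 1963.64 μs.
Propagation delays (d/s per hop): 46, 4.35, 116.667 μs; sum = 167.017 μs.
End-to-end = 2130 μs.

2130 μs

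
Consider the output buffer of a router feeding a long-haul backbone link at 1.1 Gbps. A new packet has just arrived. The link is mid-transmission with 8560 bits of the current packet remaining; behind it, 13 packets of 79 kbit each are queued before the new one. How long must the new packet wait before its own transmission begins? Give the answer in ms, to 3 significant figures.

Each queued packet: L/R = 79000/1100000000 = 0.0718182 ms.
13 queued → 0.933636 ms.
Plus remaining 8560 bits of current packet: 0.00778182 ms.
Queuing delay = 0.941 ms.

0.941 ms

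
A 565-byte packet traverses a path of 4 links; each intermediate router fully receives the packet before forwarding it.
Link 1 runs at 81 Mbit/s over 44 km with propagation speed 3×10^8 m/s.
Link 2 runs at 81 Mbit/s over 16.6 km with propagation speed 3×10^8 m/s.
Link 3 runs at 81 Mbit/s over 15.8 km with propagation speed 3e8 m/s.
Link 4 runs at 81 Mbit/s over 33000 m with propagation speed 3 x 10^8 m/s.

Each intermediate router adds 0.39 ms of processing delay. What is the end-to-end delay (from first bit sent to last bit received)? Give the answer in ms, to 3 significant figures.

L = 565 × 8 = 4520 bits.
Transmission delay per hop = L/R = 4520/81000000 = 0.0558025 ms; 4 hops → 0.22321 ms.
Propagation delays (d/s per hop): 0.146667, 0.0553333, 0.0526667, 0.11 ms; sum = 0.364667 ms.
Processing at 3 router(s): 3 × 0.39 ms = 1.17 ms.
End-to-end = 1.76 ms.

1.76 ms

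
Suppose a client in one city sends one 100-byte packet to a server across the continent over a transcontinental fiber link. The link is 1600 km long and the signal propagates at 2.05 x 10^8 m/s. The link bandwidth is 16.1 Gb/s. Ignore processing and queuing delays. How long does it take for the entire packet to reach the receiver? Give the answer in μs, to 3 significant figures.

7800 μs

L = 100 × 8 = 800 bits.
Transmission delay = L/R = 800 / 1.61e+10 = 0.0496894 μs.
Propagation delay = d/s = 1600000 m / 2.05e+08 m/s = 7804.88 μs.
Total = 7800 μs.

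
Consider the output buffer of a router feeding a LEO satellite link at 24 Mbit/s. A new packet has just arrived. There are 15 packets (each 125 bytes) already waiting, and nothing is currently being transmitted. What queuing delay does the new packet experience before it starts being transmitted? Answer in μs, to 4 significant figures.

625.0 μs

Each queued packet: L/R = 1000/24000000 = 41.6667 μs.
15 queued → 625 μs.
Queuing delay = 625.0 μs.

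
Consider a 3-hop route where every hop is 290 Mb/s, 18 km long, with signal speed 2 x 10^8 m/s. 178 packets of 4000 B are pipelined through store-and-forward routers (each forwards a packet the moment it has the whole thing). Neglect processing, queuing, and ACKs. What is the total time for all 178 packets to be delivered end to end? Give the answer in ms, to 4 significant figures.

Per-hop transmission t_tx = L/R = 32000/290000000 = 0.110345 ms.
Per-hop propagation t_prop = 18000/200000000 = 0.09 ms.
Pipeline fill: first packet needs 3·t_tx to clear all hops; remaining 177 packets each add one t_tx.
Total = (3+178-1)·t_tx + 3·t_prop = 180·0.110345 + 3·0.09 = 20.13 ms.

20.13 ms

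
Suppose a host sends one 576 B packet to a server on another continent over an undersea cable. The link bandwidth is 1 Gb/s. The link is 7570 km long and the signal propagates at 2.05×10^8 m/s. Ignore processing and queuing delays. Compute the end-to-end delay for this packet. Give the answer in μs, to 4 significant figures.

36930 μs

L = 576 × 8 = 4608 bits.
Transmission delay = L/R = 4608 / 1000000000 = 4.608 μs.
Propagation delay = d/s = 7570000 m / 2.05e+08 m/s = 36926.8 μs.
Total = 36930 μs.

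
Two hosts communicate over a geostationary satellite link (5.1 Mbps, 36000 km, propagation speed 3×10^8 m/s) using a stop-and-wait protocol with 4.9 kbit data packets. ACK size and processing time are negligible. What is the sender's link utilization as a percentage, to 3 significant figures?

t_tx = L/R = 4900/5100000 = 0.000960784 s.
t_prop = 36000000/300000000 = 0.12 s; RTT = 0.24 s.
Cycle = t_tx + RTT = 0.240961 s.
Utilization = t_tx / cycle = 0.000960784/0.240961 = 0.399 %.

0.399 %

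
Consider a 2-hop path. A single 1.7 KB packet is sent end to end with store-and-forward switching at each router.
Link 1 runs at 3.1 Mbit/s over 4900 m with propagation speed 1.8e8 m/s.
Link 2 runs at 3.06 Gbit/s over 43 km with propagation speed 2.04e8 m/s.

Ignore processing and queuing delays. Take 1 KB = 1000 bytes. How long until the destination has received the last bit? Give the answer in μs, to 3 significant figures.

4630 μs

L = 13600 bits.
Transmission delays (L/R per hop): 4387.1, 4.44444 μs; sum = 4391.54 μs.
Propagation delays (d/s per hop): 27.2222, 210.784 μs; sum = 238.007 μs.
End-to-end = 4630 μs.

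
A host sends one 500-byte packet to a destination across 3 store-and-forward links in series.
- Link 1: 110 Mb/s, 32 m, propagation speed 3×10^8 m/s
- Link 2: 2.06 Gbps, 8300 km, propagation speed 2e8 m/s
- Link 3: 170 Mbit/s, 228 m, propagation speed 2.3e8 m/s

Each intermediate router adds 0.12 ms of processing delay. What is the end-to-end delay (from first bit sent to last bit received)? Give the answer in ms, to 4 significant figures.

L = 500 × 8 = 4000 bits.
Transmission delays (L/R per hop): 0.0363636, 0.00194175, 0.0235294 ms; sum = 0.0618348 ms.
Propagation delays (d/s per hop): 0.000106667, 41.5, 0.000991304 ms; sum = 41.5011 ms.
Processing at 2 router(s): 2 × 0.12 ms = 0.24 ms.
End-to-end = 41.80 ms.

41.80 ms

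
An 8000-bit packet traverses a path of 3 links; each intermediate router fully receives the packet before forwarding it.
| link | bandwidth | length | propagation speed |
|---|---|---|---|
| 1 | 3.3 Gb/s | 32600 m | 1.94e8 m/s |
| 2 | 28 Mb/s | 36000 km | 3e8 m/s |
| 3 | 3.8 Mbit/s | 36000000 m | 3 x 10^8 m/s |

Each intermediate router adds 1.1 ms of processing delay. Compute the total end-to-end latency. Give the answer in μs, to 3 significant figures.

Transmission delays (L/R per hop): 2.42424, 285.714, 2105.26 μs; sum = 2393.4 μs.
Propagation delays (d/s per hop): 168.041, 120000, 120000 μs; sum = 240168 μs.
Processing at 2 router(s): 2 × 1.1 ms = 2200 μs.
End-to-end = 245000 μs.

245000 μs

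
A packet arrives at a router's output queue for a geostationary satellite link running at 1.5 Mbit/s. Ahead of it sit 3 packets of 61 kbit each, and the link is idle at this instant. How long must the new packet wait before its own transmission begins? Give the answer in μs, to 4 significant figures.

122000 μs

Each queued packet: L/R = 61000/1500000 = 40666.7 μs.
3 queued → 122000 μs.
Queuing delay = 122000 μs.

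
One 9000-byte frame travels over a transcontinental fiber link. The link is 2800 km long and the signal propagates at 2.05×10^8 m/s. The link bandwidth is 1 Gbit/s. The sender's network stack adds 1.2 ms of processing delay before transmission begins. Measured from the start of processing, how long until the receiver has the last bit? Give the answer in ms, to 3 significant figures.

L = 9000 × 8 = 72000 bits.
Transmission delay = L/R = 72000 / 1000000000 = 0.072 ms.
Propagation delay = d/s = 2800000 m / 2.05e+08 m/s = 13.6585 ms.
Plus processing delay 1.2 ms = 1.2 ms.
Total = 14.9 ms.

14.9 ms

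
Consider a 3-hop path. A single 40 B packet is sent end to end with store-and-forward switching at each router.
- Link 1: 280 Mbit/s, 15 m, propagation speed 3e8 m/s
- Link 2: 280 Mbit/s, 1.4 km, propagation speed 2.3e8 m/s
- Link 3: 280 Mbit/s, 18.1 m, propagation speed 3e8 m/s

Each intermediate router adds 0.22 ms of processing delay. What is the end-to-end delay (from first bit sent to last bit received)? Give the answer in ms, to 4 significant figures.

0.4496 ms

L = 40 × 8 = 320 bits.
Transmission delay per hop = L/R = 320/280000000 = 0.00114286 ms; 3 hops → 0.00342857 ms.
Propagation delays (d/s per hop): 5e-05, 0.00608696, 6.03333e-05 ms; sum = 0.00619729 ms.
Processing at 2 router(s): 2 × 0.22 ms = 0.44 ms.
End-to-end = 0.4496 ms.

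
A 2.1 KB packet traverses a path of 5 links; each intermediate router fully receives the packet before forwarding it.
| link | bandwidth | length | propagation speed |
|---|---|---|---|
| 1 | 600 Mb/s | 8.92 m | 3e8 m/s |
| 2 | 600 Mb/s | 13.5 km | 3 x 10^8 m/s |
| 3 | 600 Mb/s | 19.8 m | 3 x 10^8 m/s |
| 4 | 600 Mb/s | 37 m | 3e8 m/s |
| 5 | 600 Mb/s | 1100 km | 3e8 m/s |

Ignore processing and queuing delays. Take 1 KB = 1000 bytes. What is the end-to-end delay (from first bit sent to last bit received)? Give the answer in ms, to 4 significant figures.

L = 16800 bits.
Transmission delay per hop = L/R = 16800/600000000 = 0.028 ms; 5 hops → 0.14 ms.
Propagation delays (d/s per hop): 2.97333e-05, 0.045, 6.6e-05, 0.000123333, 3.66667 ms; sum = 3.71189 ms.
End-to-end = 3.852 ms.

3.852 ms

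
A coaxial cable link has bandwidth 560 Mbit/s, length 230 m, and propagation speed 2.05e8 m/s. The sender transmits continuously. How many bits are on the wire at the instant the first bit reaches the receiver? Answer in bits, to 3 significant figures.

628 bits

Propagation delay = 230 / 2.05e+08 = 1.12195e-06 s.
BDP = R × t_prop = 560000000 × 1.12195e-06 = 628.293 bits.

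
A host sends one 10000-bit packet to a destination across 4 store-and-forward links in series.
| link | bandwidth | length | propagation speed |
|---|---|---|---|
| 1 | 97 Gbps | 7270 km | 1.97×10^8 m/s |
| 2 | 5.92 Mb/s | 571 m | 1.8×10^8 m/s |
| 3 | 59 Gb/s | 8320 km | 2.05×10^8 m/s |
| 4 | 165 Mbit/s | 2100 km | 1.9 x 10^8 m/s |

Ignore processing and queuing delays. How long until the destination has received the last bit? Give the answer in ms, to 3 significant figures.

90.3 ms

Transmission delays (L/R per hop): 0.000103093, 1.68919, 0.000169492, 0.0606061 ms; sum = 1.75007 ms.
Propagation delays (d/s per hop): 36.9036, 0.00317222, 40.5854, 11.0526 ms; sum = 88.5447 ms.
End-to-end = 90.3 ms.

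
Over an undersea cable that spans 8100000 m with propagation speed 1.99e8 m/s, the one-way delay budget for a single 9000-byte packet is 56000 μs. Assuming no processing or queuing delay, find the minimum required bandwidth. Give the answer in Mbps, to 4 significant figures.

4.707 Mbps

L = 72000 bits.
Propagation delay = 8100000 / 199000000 = 40703.5 μs.
Transmission budget = 56000 − 40703.5 = 15296.5 μs.
R ≥ L / t_tx = 72000 bits / 0.0152965 s = 4.707 Mbps.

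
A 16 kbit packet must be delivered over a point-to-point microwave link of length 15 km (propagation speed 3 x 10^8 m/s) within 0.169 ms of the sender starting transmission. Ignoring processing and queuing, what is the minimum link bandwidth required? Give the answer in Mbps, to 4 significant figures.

134.5 Mbps

Propagation delay = 15000 / 300000000 = 0.05 ms.
Transmission budget = 0.169 − 0.05 = 0.119 ms.
R ≥ L / t_tx = 16000 bits / 0.000119 s = 134.5 Mbps.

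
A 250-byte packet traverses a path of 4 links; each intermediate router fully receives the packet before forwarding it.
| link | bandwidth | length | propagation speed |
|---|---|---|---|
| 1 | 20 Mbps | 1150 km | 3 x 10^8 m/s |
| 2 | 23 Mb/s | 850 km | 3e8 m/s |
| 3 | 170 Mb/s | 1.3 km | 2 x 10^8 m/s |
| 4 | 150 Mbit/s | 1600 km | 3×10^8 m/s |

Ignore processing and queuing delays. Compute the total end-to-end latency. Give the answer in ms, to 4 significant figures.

12.22 ms

L = 250 × 8 = 2000 bits.
Transmission delays (L/R per hop): 0.1, 0.0869565, 0.0117647, 0.0133333 ms; sum = 0.212055 ms.
Propagation delays (d/s per hop): 3.83333, 2.83333, 0.0065, 5.33333 ms; sum = 12.0065 ms.
End-to-end = 12.22 ms.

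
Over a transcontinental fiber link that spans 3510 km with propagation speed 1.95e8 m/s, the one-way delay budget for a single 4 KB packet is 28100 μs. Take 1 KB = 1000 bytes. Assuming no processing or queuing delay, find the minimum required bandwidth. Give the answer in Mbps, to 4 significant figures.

L = 32000 bits.
Propagation delay = 3510000 / 195000000 = 18000 μs.
Transmission budget = 28100 − 18000 = 10100 μs.
R ≥ L / t_tx = 32000 bits / 0.0101 s = 3.168 Mbps.

3.168 Mbps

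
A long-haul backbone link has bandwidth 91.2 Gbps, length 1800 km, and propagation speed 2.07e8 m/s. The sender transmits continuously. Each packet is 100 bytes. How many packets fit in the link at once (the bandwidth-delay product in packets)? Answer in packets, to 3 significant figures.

Propagation delay = 1800000 / 2.07e+08 = 0.00869565 s.
BDP = R × t_prop = 91200000000 × 0.00869565 = 793043000 bits.
In packets of 800 bits: 991000 packets.

991000 packets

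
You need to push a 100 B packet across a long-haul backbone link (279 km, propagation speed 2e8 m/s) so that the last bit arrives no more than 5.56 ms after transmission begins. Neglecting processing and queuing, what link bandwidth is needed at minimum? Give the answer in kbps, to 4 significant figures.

192.1 kbps

L = 800 bits.
Propagation delay = 279000 / 200000000 = 1.395 ms.
Transmission budget = 5.56 − 1.395 = 4.165 ms.
R ≥ L / t_tx = 800 bits / 0.004165 s = 192.1 kbps.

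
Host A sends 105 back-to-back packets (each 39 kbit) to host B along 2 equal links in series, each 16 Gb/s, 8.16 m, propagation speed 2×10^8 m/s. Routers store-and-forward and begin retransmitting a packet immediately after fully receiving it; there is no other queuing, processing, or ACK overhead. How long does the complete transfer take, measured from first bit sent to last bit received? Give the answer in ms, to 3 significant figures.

Per-hop transmission t_tx = L/R = 39000/16000000000 = 0.0024375 ms.
Per-hop propagation t_prop = 8.16/200000000 = 4.08e-05 ms.
Pipeline fill: first packet needs 2·t_tx to clear all hops; remaining 104 packets each add one t_tx.
Total = (2+105-1)·t_tx + 2·t_prop = 106·0.0024375 + 2·4.08e-05 = 0.258 ms.

0.258 ms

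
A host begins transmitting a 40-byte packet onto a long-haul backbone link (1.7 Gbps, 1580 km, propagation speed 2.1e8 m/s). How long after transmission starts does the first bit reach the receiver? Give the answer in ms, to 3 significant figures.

First bit experiences only propagation delay: d/s = 1580000/210000000 = 7.52 ms.

7.52 ms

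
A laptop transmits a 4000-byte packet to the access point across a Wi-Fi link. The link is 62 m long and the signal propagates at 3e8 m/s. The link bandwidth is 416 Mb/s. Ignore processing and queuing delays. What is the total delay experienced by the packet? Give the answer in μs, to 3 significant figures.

L = 4000 × 8 = 32000 bits.
Transmission delay = L/R = 32000 / 416000000 = 76.9231 μs.
Propagation delay = d/s = 62 m / 300000000 m/s = 0.206667 μs.
Total = 77.1 μs.

77.1 μs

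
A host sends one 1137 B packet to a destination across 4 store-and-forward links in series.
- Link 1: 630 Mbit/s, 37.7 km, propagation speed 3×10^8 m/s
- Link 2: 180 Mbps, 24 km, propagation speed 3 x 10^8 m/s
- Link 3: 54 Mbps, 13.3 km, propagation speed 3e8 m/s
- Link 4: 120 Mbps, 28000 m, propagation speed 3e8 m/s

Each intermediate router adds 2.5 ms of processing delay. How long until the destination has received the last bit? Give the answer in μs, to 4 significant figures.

L = 1137 × 8 = 9096 bits.
Transmission delays (L/R per hop): 14.4381, 50.5333, 168.444, 75.8 μs; sum = 309.216 μs.
Propagation delays (d/s per hop): 125.667, 80, 44.3333, 93.3333 μs; sum = 343.333 μs.
Processing at 3 router(s): 3 × 2.5 ms = 7500 μs.
End-to-end = 8153 μs.

8153 μs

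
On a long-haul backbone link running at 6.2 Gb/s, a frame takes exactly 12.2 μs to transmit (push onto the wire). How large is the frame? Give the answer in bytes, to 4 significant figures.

9455 bytes

L = R × t_tx = 6200000000 b/s × 1.22e-05 s = 75640 bits.
In bytes: 75640 / 8 = 9455 bytes.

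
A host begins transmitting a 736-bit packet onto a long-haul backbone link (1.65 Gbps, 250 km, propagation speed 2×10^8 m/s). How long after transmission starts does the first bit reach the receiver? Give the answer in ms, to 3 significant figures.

1.25 ms

First bit experiences only propagation delay: d/s = 250000/200000000 = 1.25 ms.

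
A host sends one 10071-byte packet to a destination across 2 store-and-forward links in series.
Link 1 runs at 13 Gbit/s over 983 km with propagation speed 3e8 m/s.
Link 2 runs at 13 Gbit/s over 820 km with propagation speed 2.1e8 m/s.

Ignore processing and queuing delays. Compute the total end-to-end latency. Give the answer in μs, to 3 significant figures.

7190 μs

L = 10071 × 8 = 80568 bits.
Transmission delay per hop = L/R = 80568/13000000000 = 6.19754 μs; 2 hops → 12.3951 μs.
Propagation delays (d/s per hop): 3276.67, 3904.76 μs; sum = 7181.43 μs.
End-to-end = 7190 μs.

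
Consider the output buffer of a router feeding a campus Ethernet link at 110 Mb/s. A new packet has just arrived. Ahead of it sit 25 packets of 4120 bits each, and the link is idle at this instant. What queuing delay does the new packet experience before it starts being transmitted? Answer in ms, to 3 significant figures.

0.936 ms

Each queued packet: L/R = 4120/110000000 = 0.0374545 ms.
25 queued → 0.936364 ms.
Queuing delay = 0.936 ms.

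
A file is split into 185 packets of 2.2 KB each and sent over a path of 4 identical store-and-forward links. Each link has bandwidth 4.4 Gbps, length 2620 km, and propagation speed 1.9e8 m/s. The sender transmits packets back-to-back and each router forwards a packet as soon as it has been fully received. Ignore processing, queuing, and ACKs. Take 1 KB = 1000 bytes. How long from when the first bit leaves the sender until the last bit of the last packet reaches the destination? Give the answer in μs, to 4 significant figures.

Per-hop transmission t_tx = L/R = 17600/4400000000 = 4 μs.
Per-hop propagation t_prop = 2620000/190000000 = 13789.5 μs.
Pipeline fill: first packet needs 4·t_tx to clear all hops; remaining 184 packets each add one t_tx.
Total = (4+185-1)·t_tx + 4·t_prop = 188·4 + 4·13789.5 = 55910 μs.

55910 μs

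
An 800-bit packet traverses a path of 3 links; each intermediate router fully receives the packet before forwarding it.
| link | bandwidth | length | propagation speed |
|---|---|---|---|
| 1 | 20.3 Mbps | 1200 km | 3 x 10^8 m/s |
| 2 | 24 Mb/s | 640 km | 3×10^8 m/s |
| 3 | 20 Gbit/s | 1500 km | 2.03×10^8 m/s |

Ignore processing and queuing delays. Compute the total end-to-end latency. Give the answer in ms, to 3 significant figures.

Transmission delays (L/R per hop): 0.0394089, 0.0333333, 4e-05 ms; sum = 0.0727822 ms.
Propagation delays (d/s per hop): 4, 2.13333, 7.38916 ms; sum = 13.5225 ms.
End-to-end = 13.6 ms.

13.6 ms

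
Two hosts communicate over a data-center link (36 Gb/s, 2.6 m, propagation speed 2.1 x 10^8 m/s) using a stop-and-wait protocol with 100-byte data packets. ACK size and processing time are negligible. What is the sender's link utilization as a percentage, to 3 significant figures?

47.3 %

t_tx = L/R = 800/36000000000 = 2.22222e-08 s.
t_prop = 2.6/210000000 = 1.2381e-08 s; RTT = 2.47619e-08 s.
Cycle = t_tx + RTT = 4.69841e-08 s.
Utilization = t_tx / cycle = 2.22222e-08/4.69841e-08 = 47.3 %.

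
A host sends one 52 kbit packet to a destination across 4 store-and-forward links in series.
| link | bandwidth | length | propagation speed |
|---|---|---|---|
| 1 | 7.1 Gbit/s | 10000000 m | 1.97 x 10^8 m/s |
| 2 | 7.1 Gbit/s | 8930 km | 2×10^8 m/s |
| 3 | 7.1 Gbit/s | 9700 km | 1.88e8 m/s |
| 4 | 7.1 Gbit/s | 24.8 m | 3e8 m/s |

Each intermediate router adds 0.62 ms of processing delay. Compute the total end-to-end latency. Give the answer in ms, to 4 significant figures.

148.9 ms

L = 52000 bits.
Transmission delay per hop = L/R = 52000/7100000000 = 0.00732394 ms; 4 hops → 0.0292958 ms.
Propagation delays (d/s per hop): 50.7614, 44.65, 51.5957, 8.26667e-05 ms; sum = 147.007 ms.
Processing at 3 router(s): 3 × 0.62 ms = 1.86 ms.
End-to-end = 148.9 ms.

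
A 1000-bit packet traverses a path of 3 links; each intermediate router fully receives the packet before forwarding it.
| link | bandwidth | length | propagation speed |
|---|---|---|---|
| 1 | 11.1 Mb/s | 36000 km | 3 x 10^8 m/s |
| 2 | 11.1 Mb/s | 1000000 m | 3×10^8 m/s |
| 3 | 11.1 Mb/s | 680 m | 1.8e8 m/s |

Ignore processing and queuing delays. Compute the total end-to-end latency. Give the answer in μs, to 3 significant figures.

124000 μs

Transmission delay per hop = L/R = 1000/11100000 = 90.0901 μs; 3 hops → 270.27 μs.
Propagation delays (d/s per hop): 120000, 3333.33, 3.77778 μs; sum = 123337 μs.
End-to-end = 124000 μs.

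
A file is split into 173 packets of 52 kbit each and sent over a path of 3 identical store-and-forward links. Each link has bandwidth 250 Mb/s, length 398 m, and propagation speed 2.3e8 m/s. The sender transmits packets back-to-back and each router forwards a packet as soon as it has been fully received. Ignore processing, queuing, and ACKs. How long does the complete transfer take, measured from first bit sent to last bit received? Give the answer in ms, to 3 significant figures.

Per-hop transmission t_tx = L/R = 52000/250000000 = 0.208 ms.
Per-hop propagation t_prop = 398/2.3e+08 = 0.00173043 ms.
Pipeline fill: first packet needs 3·t_tx to clear all hops; remaining 172 packets each add one t_tx.
Total = (3+173-1)·t_tx + 3·t_prop = 175·0.208 + 3·0.00173043 = 36.4 ms.

36.4 ms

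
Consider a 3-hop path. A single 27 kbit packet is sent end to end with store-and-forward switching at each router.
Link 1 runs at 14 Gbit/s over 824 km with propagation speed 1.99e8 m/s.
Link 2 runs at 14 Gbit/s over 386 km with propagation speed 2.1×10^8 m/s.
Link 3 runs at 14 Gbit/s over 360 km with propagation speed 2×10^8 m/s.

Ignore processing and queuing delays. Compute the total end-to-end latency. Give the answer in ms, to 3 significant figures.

L = 27000 bits.
Transmission delay per hop = L/R = 27000/14000000000 = 0.00192857 ms; 3 hops → 0.00578571 ms.
Propagation delays (d/s per hop): 4.1407, 1.8381, 1.8 ms; sum = 7.7788 ms.
End-to-end = 7.78 ms.

7.78 ms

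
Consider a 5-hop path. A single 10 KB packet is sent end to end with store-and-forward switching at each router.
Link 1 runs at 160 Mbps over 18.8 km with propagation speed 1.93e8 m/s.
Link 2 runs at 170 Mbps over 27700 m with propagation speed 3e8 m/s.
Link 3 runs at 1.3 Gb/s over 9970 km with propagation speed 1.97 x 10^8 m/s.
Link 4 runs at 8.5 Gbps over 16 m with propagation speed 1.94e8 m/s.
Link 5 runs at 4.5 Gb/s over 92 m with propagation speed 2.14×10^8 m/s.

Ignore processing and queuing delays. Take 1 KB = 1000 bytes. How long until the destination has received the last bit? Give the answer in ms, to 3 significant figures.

L = 80000 bits.
Transmission delays (L/R per hop): 0.5, 0.470588, 0.0615385, 0.00941176, 0.0177778 ms; sum = 1.05932 ms.
Propagation delays (d/s per hop): 0.0974093, 0.0923333, 50.6091, 8.24742e-05, 0.000429907 ms; sum = 50.7994 ms.
End-to-end = 51.9 ms.

51.9 ms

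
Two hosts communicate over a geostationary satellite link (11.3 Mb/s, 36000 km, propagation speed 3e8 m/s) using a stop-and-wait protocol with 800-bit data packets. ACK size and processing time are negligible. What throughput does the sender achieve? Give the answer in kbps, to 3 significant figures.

3.33 kbps

t_tx = L/R = 800/11300000 = 7.07965e-05 s.
t_prop = 36000000/300000000 = 0.12 s; RTT = 0.24 s.
Cycle = t_tx + RTT = 0.240071 s.
Throughput = L / cycle = 800 / 0.240071 = 3.33 kbps.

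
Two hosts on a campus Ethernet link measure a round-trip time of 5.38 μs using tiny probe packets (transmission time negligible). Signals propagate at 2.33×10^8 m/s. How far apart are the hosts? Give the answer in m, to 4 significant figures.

626.8 m

One-way propagation = RTT/2 = 2.69 μs.
d = s × t = 233000000 × 2.69e-06 = 626.8 m.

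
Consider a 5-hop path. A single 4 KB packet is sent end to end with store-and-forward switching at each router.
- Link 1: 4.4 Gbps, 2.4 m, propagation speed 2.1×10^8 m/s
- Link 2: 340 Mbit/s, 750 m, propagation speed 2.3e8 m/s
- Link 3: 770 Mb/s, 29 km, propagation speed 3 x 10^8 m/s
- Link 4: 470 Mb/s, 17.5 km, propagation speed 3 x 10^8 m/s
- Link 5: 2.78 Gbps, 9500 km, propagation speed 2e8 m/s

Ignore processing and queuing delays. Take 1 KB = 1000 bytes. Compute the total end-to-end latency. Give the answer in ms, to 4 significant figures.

47.88 ms

L = 32000 bits.
Transmission delays (L/R per hop): 0.00727273, 0.0941176, 0.0415584, 0.0680851, 0.0115108 ms; sum = 0.222545 ms.
Propagation delays (d/s per hop): 1.14286e-05, 0.00326087, 0.0966667, 0.0583333, 47.5 ms; sum = 47.6583 ms.
End-to-end = 47.88 ms.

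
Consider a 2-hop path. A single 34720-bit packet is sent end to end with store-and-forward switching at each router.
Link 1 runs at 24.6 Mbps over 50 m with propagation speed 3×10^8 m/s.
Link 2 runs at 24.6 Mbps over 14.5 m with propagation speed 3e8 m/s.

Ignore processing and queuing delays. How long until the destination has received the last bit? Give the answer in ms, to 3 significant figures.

Transmission delay per hop = L/R = 34720/24600000 = 1.41138 ms; 2 hops → 2.82276 ms.
Propagation delays (d/s per hop): 0.000166667, 4.83333e-05 ms; sum = 0.000215 ms.
End-to-end = 2.82 ms.

2.82 ms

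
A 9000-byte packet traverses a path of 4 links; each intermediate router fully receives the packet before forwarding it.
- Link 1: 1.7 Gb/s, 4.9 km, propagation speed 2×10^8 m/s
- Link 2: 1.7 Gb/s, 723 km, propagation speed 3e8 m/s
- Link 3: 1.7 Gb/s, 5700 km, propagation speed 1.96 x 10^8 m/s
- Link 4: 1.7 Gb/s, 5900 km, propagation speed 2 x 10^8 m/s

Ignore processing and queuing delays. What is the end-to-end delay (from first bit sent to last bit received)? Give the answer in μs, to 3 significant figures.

61200 μs

L = 9000 × 8 = 72000 bits.
Transmission delay per hop = L/R = 72000/1700000000 = 42.3529 μs; 4 hops → 169.412 μs.
Propagation delays (d/s per hop): 24.5, 2410, 29081.6, 29500 μs; sum = 61016.1 μs.
End-to-end = 61200 μs.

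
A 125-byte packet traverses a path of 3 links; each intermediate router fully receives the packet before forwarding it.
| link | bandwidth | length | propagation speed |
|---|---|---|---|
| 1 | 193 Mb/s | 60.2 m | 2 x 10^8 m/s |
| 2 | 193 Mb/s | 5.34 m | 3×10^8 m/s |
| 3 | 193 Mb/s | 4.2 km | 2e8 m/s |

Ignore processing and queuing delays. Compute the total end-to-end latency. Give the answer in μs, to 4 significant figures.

L = 125 × 8 = 1000 bits.
Transmission delay per hop = L/R = 1000/193000000 = 5.18135 μs; 3 hops → 15.544 μs.
Propagation delays (d/s per hop): 0.301, 0.0178, 21 μs; sum = 21.3188 μs.
End-to-end = 36.86 μs.

36.86 μs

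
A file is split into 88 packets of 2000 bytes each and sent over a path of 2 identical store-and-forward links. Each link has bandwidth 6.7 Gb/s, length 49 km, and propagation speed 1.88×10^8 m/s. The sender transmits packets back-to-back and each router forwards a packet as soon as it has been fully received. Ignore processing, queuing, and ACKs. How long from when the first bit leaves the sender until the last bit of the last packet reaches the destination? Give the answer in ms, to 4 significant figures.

0.7338 ms

Per-hop transmission t_tx = L/R = 16000/6700000000 = 0.00238806 ms.
Per-hop propagation t_prop = 49000/188000000 = 0.260638 ms.
Pipeline fill: first packet needs 2·t_tx to clear all hops; remaining 87 packets each add one t_tx.
Total = (2+88-1)·t_tx + 2·t_prop = 89·0.00238806 + 2·0.260638 = 0.7338 ms.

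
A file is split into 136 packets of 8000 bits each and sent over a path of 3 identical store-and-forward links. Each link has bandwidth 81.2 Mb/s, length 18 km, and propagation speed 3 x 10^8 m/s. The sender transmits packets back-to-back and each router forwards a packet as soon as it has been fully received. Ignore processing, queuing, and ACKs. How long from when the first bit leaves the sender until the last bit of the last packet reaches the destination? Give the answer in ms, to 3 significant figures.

13.8 ms

Per-hop transmission t_tx = L/R = 8000/81200000 = 0.0985222 ms.
Per-hop propagation t_prop = 18000/300000000 = 0.06 ms.
Pipeline fill: first packet needs 3·t_tx to clear all hops; remaining 135 packets each add one t_tx.
Total = (3+136-1)·t_tx + 3·t_prop = 138·0.0985222 + 3·0.06 = 13.8 ms.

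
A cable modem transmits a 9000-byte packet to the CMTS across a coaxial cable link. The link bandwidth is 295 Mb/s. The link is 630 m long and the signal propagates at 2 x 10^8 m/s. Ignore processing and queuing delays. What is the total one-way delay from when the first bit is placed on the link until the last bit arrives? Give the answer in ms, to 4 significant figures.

0.2472 ms

L = 9000 × 8 = 72000 bits.
Transmission delay = L/R = 72000 / 295000000 = 0.244068 ms.
Propagation delay = d/s = 630 m / 200000000 m/s = 0.00315 ms.
Total = 0.2472 ms.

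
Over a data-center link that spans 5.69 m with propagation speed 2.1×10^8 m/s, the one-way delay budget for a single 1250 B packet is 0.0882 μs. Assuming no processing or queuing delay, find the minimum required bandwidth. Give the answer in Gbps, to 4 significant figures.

163.7 Gbps

L = 10000 bits.
Propagation delay = 5.69 / 210000000 = 0.0270952 μs.
Transmission budget = 0.0882 − 0.0270952 = 0.0611048 μs.
R ≥ L / t_tx = 10000 bits / 6.11048e-08 s = 163.7 Gbps.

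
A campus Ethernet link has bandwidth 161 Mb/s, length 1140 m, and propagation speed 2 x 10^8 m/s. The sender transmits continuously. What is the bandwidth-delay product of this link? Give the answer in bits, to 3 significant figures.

918 bits

Propagation delay = 1140 / 200000000 = 5.7e-06 s.
BDP = R × t_prop = 161000000 × 5.7e-06 = 917.7 bits.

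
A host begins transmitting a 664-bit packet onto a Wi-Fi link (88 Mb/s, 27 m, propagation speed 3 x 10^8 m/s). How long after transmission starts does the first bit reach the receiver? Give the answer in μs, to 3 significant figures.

First bit experiences only propagation delay: d/s = 27/300000000 = 0.0900 μs.

0.0900 μs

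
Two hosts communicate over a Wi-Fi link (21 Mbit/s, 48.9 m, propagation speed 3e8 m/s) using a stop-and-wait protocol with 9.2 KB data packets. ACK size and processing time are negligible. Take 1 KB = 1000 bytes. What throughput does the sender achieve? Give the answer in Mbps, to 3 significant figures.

21.0 Mbps

t_tx = L/R = 73600/21000000 = 0.00350476 s.
t_prop = 48.9/300000000 = 1.63e-07 s; RTT = 3.26e-07 s.
Cycle = t_tx + RTT = 0.00350509 s.
Throughput = L / cycle = 73600 / 0.00350509 = 21.0 Mbps.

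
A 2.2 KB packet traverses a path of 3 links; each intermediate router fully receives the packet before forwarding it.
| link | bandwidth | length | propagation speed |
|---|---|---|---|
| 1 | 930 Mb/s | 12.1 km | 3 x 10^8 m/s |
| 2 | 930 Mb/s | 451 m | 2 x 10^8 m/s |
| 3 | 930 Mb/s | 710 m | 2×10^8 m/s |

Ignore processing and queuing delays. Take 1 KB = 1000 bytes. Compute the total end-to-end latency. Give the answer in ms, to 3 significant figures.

0.103 ms

L = 17600 bits.
Transmission delay per hop = L/R = 17600/930000000 = 0.0189247 ms; 3 hops → 0.0567742 ms.
Propagation delays (d/s per hop): 0.0403333, 0.002255, 0.00355 ms; sum = 0.0461383 ms.
End-to-end = 0.103 ms.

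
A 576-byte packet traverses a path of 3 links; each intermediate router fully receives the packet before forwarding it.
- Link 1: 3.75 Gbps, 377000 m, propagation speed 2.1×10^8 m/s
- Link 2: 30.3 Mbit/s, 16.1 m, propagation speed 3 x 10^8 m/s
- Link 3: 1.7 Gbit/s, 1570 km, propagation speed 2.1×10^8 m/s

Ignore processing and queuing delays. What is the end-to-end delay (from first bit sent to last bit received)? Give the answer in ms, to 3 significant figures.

L = 576 × 8 = 4608 bits.
Transmission delays (L/R per hop): 0.0012288, 0.152079, 0.00271059 ms; sum = 0.156019 ms.
Propagation delays (d/s per hop): 1.79524, 5.36667e-05, 7.47619 ms; sum = 9.27148 ms.
End-to-end = 9.43 ms.

9.43 ms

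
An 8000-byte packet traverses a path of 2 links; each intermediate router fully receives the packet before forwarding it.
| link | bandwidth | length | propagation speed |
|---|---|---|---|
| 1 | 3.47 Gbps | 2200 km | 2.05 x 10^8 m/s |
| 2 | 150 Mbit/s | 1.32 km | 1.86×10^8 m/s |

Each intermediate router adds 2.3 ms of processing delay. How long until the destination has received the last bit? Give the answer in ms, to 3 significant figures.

L = 8000 × 8 = 64000 bits.
Transmission delays (L/R per hop): 0.0184438, 0.426667 ms; sum = 0.44511 ms.
Propagation delays (d/s per hop): 10.7317, 0.00709677 ms; sum = 10.7388 ms.
Processing at 1 router(s): 1 × 2.3 ms = 2.3 ms.
End-to-end = 13.5 ms.

13.5 ms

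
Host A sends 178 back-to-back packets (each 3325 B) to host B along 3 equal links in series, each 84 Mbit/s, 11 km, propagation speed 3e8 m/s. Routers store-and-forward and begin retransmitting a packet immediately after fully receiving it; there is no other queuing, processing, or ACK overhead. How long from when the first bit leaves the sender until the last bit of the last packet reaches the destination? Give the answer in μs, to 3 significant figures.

Per-hop transmission t_tx = L/R = 26600/84000000 = 316.667 μs.
Per-hop propagation t_prop = 11000/300000000 = 36.6667 μs.
Pipeline fill: first packet needs 3·t_tx to clear all hops; remaining 177 packets each add one t_tx.
Total = (3+178-1)·t_tx + 3·t_prop = 180·316.667 + 3·36.6667 = 57100 μs.

57100 μs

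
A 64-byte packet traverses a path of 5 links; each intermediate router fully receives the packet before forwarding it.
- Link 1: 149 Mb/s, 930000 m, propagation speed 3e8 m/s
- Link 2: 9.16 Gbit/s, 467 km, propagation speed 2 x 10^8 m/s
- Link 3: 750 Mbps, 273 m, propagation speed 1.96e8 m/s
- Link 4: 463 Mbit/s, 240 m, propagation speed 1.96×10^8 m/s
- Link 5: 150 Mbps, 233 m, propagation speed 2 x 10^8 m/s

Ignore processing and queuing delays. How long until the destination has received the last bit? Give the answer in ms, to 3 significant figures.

L = 64 × 8 = 512 bits.
Transmission delays (L/R per hop): 0.00343624, 5.58952e-05, 0.000682667, 0.00110583, 0.00341333 ms; sum = 0.00869397 ms.
Propagation delays (d/s per hop): 3.1, 2.335, 0.00139286, 0.00122449, 0.001165 ms; sum = 5.43878 ms.
End-to-end = 5.45 ms.

5.45 ms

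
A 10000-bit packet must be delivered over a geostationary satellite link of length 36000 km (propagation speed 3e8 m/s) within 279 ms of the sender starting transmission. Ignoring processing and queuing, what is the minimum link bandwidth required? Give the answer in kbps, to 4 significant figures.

62.89 kbps

Propagation delay = 36000000 / 300000000 = 120 ms.
Transmission budget = 279 − 120 = 159 ms.
R ≥ L / t_tx = 10000 bits / 0.159 s = 62.89 kbps.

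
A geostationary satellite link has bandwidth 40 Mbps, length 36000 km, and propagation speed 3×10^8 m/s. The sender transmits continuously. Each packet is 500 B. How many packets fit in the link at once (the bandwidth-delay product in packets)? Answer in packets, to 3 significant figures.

1200 packets

Propagation delay = 36000000 / 300000000 = 0.12 s.
BDP = R × t_prop = 40000000 × 0.12 = 4800000 bits.
In packets of 4000 bits: 1200 packets.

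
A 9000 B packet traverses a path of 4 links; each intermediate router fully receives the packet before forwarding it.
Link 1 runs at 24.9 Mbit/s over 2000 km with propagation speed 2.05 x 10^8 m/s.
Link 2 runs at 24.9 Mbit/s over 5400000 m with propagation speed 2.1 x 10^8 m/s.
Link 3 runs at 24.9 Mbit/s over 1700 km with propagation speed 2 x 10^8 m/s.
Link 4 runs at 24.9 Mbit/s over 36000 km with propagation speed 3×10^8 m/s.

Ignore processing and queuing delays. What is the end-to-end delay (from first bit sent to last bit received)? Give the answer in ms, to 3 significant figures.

176 ms

L = 9000 × 8 = 72000 bits.
Transmission delay per hop = L/R = 72000/24900000 = 2.89157 ms; 4 hops → 11.5663 ms.
Propagation delays (d/s per hop): 9.7561, 25.7143, 8.5, 120 ms; sum = 163.97 ms.
End-to-end = 176 ms.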